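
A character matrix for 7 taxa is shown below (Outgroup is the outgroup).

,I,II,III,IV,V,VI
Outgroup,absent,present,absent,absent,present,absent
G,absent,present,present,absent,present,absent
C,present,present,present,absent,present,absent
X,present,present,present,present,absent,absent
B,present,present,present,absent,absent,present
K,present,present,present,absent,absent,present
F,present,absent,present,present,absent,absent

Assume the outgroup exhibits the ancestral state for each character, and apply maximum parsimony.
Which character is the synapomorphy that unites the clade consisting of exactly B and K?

VI

Character polarity is set by the outgroup: the derived state is whichever differs from the outgroup's state, so for II, V the derived state is 'absent', and for the remaining characters it is 'present'.
Only B, C, F, K, and X show the derived state 'present' for I, supporting them as a clade.
II: derived state 'absent' in F only — an autapomorphy, so it tells us nothing about relationships among taxa.
III (derived state 'present') is shared by all ingroup taxa — unites the whole ingroup.
IV (derived state 'present') is shared by F and X — a synapomorphy uniting that clade.
Only B, F, K, and X show the derived state 'absent' for V, supporting them as a clade.
Only B and K show the derived state 'present' for VI, supporting them as a clade.
Most parsimonious ingroup topology: (G,(C,((X,F),(B,K)))).
The clade {B, K} is supported by VI: its derived state 'present' occurs in exactly those taxa and in no other taxon (including the outgroup).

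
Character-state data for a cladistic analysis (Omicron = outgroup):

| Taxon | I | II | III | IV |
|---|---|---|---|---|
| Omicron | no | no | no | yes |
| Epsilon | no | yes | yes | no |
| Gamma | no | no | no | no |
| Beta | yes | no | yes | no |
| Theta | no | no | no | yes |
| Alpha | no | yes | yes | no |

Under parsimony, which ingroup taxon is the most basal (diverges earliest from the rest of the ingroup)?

Theta

Character polarity is set by the outgroup: the derived state is whichever differs from the outgroup's state, so for IV the derived state is 'no', and for the remaining characters it is 'yes'.
I: derived state 'yes' in Beta only — an autapomorphy, so it tells us nothing about relationships among taxa.
II: derived state 'yes' in Alpha and Epsilon only — synapomorphy for {Alpha, Epsilon}.
Only Alpha, Beta, and Epsilon show the derived state 'yes' for III, supporting them as a clade.
Only Alpha, Beta, Epsilon, and Gamma show the derived state 'no' for IV, supporting them as a clade.
Most parsimonious ingroup topology: ((((Epsilon,Alpha),Beta),Gamma),Theta).
Theta is sister to the clade containing all other ingroup taxa, so it is the earliest-diverging (most basal) ingroup lineage.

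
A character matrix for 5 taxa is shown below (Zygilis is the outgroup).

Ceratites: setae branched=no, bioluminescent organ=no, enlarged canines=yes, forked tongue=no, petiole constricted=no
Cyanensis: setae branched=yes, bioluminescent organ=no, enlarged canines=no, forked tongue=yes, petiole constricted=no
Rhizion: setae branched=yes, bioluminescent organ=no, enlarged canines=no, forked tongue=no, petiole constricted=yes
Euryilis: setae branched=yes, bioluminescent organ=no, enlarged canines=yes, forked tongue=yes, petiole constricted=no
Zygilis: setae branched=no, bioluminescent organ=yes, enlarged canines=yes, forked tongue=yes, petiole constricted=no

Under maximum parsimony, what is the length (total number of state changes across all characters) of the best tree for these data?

6

Character polarity is set by the outgroup: the derived state is whichever differs from the outgroup's state, so for bioluminescent organ, enlarged canines, forked tongue the derived state is 'no', and for the remaining characters it is 'yes'.
setae branched (derived state 'yes') is shared by Cyanensis, Euryilis, and Rhizion — a synapomorphy uniting that clade.
All ingroup taxa share the derived state 'no' for bioluminescent organ; it defines the ingroup but does not resolve relationships within it.
Only Cyanensis and Rhizion show the derived state 'no' for enlarged canines, supporting them as a clade.
forked tongue groups Ceratites and Rhizion, which is incompatible with the clades supported by the remaining characters; treating it as convergent (homoplasy) costs fewer steps than any alternative tree.
petiole constricted: derived state 'yes' in Rhizion only — an autapomorphy, so it tells us nothing about relationships among taxa.
Most parsimonious ingroup topology: (Ceratites,((Rhizion,Cyanensis),Euryilis)).
Changes per character on this tree: setae branched: 1; bioluminescent organ: 1; enlarged canines: 1; forked tongue: 2; petiole constricted: 1.
Total = 6.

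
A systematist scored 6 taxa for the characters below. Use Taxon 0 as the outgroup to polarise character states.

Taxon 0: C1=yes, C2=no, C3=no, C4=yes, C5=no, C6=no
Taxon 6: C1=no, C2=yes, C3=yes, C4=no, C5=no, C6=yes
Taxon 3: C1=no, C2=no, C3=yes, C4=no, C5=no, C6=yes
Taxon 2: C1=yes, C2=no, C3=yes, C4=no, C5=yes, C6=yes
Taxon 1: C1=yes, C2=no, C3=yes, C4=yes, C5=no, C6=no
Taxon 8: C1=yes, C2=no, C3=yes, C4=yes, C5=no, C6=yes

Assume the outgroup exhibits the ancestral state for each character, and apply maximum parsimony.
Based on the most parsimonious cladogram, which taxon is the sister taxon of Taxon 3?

Character polarity is set by the outgroup: the derived state is whichever differs from the outgroup's state, so for C1, C4 the derived state is 'no', and for the remaining characters it is 'yes'.
Only Taxon 3 and Taxon 6 show the derived state 'no' for C1, supporting them as a clade.
C2: derived state 'yes' in Taxon 6 only — an autapomorphy, so it tells us nothing about relationships among taxa.
All ingroup taxa share the derived state 'yes' for C3; it defines the ingroup but does not resolve relationships within it.
C4 (derived state 'no') is shared by Taxon 2, Taxon 3, and Taxon 6 — a synapomorphy uniting that clade.
C5: derived state 'yes' in Taxon 2 only — an autapomorphy, so it tells us nothing about relationships among taxa.
Only Taxon 2, Taxon 3, Taxon 6, and Taxon 8 show the derived state 'yes' for C6, supporting them as a clade.
Most parsimonious ingroup topology: ((((Taxon 6,Taxon 3),Taxon 2),Taxon 8),Taxon 1).
Taxon 3 and Taxon 6 form a cherry on this tree, so they are sister taxa.

Taxon 6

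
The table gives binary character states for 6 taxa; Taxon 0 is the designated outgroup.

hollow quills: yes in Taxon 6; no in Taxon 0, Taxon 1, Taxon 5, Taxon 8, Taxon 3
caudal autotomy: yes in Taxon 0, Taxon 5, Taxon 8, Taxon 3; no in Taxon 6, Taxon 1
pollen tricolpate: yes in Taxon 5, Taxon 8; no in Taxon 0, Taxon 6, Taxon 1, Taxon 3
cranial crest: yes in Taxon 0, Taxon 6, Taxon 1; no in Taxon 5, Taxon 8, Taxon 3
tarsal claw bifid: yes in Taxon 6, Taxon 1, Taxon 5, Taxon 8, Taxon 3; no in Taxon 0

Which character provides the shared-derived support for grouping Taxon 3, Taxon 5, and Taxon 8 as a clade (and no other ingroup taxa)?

cranial crest

Character polarity is set by the outgroup: the derived state is whichever differs from the outgroup's state, so for caudal autotomy, cranial crest the derived state is 'no', and for the remaining characters it is 'yes'.
hollow quills (derived state 'yes') is unique to Taxon 6 (autapomorphy; uninformative for grouping).
caudal autotomy (derived state 'no') is shared by Taxon 1 and Taxon 6 — a synapomorphy uniting that clade.
Only Taxon 5 and Taxon 8 show the derived state 'yes' for pollen tricolpate, supporting them as a clade.
cranial crest (derived state 'no') is shared by Taxon 3, Taxon 5, and Taxon 8 — a synapomorphy uniting that clade.
All ingroup taxa share the derived state 'yes' for tarsal claw bifid; it defines the ingroup but does not resolve relationships within it.
Most parsimonious ingroup topology: ((Taxon 6,Taxon 1),((Taxon 5,Taxon 8),Taxon 3)).
The clade {Taxon 3, Taxon 5, Taxon 8} is supported by cranial crest: its derived state 'no' occurs in exactly those taxa and in no other taxon (including the outgroup).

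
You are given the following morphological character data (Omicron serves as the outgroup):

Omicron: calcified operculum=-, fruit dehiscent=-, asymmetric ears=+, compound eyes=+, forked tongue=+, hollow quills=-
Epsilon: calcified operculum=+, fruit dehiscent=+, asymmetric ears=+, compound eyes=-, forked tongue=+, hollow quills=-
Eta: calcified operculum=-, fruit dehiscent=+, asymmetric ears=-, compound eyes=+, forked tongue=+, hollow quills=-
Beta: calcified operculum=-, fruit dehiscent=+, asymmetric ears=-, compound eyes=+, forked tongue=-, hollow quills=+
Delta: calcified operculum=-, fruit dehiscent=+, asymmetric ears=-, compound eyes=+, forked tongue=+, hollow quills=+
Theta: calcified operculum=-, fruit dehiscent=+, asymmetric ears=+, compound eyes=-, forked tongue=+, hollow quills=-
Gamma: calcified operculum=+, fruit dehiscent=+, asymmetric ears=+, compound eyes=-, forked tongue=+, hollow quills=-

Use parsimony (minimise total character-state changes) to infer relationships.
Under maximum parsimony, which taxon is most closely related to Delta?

Beta

Character polarity is set by the outgroup: the derived state is whichever differs from the outgroup's state, so for asymmetric ears, compound eyes, forked tongue the derived state is '-', and for the remaining characters it is '+'.
Only Epsilon and Gamma show the derived state '+' for calcified operculum, supporting them as a clade.
fruit dehiscent (derived state '+') is shared by all ingroup taxa — unites the whole ingroup.
Only Beta, Delta, and Eta show the derived state '-' for asymmetric ears, supporting them as a clade.
compound eyes (derived state '-') is shared by Epsilon, Gamma, and Theta — a synapomorphy uniting that clade.
forked tongue (derived state '-') is unique to Beta (autapomorphy; uninformative for grouping).
hollow quills (derived state '+') is shared by Beta and Delta — a synapomorphy uniting that clade.
Most parsimonious ingroup topology: (((Epsilon,Gamma),Theta),(Eta,(Beta,Delta))).
Delta and Beta form a cherry on this tree, so they are sister taxa.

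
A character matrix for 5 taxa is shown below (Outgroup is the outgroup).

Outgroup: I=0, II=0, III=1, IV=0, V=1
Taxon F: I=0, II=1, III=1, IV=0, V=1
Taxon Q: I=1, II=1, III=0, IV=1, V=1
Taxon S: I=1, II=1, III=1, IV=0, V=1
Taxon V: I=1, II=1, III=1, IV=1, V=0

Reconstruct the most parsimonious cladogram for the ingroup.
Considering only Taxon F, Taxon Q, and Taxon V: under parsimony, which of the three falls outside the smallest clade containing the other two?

Character polarity is set by the outgroup: the derived state is whichever differs from the outgroup's state, so for III, V the derived state is '0', and for the remaining characters it is '1'.
Only Taxon Q, Taxon S, and Taxon V show the derived state '1' for I, supporting them as a clade.
II (derived state '1') is shared by all ingroup taxa — unites the whole ingroup.
III (derived state '0') is unique to Taxon Q (autapomorphy; uninformative for grouping).
Only Taxon Q and Taxon V show the derived state '1' for IV, supporting them as a clade.
V: derived state '0' in Taxon V only — an autapomorphy, so it tells us nothing about relationships among taxa.
Most parsimonious ingroup topology: (Taxon F,((Taxon Q,Taxon V),Taxon S)).
Taxon V and Taxon Q share a more recent common ancestor with each other than either does with Taxon F, so Taxon F is the least closely related of the three.

Taxon F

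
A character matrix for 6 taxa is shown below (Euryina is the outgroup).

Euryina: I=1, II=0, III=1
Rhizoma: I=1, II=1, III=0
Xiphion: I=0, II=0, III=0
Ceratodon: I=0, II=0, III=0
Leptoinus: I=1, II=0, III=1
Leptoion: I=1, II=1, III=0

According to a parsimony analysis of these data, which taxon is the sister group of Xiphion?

Character polarity is set by the outgroup: the derived state is whichever differs from the outgroup's state, so for I, III the derived state is '0', and for the remaining characters it is '1'.
Only Ceratodon and Xiphion show the derived state '0' for I, supporting them as a clade.
II (derived state '1') is shared by Leptoion and Rhizoma — a synapomorphy uniting that clade.
III (derived state '0') is shared by Ceratodon, Leptoion, Rhizoma, and Xiphion — a synapomorphy uniting that clade.
Most parsimonious ingroup topology: (((Rhizoma,Leptoion),(Xiphion,Ceratodon)),Leptoinus).
Xiphion and Ceratodon form a cherry on this tree, so they are sister taxa.

Ceratodon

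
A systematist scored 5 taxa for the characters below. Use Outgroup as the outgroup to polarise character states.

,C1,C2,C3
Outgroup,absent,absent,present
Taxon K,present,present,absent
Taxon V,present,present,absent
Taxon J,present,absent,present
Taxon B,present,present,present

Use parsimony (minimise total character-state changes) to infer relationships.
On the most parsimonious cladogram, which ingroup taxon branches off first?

Taxon J

Character polarity is set by the outgroup: the derived state is whichever differs from the outgroup's state, so for C3 the derived state is 'absent', and for the remaining characters it is 'present'.
C1 (derived state 'present') is shared by all ingroup taxa — unites the whole ingroup.
Only Taxon B, Taxon K, and Taxon V show the derived state 'present' for C2, supporting them as a clade.
C3 (derived state 'absent') is shared by Taxon K and Taxon V — a synapomorphy uniting that clade.
Most parsimonious ingroup topology: (((Taxon K,Taxon V),Taxon B),Taxon J).
Taxon J is sister to the clade containing all other ingroup taxa, so it is the earliest-diverging (most basal) ingroup lineage.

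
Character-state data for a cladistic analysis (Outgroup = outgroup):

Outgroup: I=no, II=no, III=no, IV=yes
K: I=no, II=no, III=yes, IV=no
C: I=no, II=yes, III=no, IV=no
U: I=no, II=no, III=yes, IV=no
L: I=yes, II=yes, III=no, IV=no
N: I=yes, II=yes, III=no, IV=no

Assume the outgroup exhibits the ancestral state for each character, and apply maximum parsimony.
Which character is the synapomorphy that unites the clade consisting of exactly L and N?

I

Character polarity is set by the outgroup: the derived state is whichever differs from the outgroup's state, so for IV the derived state is 'no', and for the remaining characters it is 'yes'.
I (derived state 'yes') is shared by L and N — a synapomorphy uniting that clade.
II (derived state 'yes') is shared by C, L, and N — a synapomorphy uniting that clade.
Only K and U show the derived state 'yes' for III, supporting them as a clade.
All ingroup taxa share the derived state 'no' for IV; it defines the ingroup but does not resolve relationships within it.
Most parsimonious ingroup topology: ((K,U),(C,(L,N))).
The clade {L, N} is supported by I: its derived state 'yes' occurs in exactly those taxa and in no other taxon (including the outgroup).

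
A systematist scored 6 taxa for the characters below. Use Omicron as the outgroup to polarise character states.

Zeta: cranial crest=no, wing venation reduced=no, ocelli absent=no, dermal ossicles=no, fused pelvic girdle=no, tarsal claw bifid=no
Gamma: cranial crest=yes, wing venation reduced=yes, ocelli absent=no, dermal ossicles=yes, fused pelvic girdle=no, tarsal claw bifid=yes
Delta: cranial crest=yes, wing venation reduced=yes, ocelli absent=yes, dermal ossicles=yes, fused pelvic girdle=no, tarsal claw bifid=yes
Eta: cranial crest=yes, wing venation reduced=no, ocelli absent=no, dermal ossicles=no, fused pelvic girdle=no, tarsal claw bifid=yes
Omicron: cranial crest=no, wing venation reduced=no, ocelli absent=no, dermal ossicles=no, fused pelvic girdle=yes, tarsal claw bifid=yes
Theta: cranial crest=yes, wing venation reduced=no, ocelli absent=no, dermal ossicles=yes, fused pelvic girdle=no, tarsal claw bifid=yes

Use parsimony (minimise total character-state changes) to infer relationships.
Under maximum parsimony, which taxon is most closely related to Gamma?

Delta

Character polarity is set by the outgroup: the derived state is whichever differs from the outgroup's state, so for fused pelvic girdle, tarsal claw bifid the derived state is 'no', and for the remaining characters it is 'yes'.
cranial crest: derived state 'yes' in Delta, Eta, Gamma, and Theta only — synapomorphy for {Delta, Eta, Gamma, Theta}.
Only Delta and Gamma show the derived state 'yes' for wing venation reduced, supporting them as a clade.
ocelli absent: derived state 'yes' in Delta only — an autapomorphy, so it tells us nothing about relationships among taxa.
Only Delta, Gamma, and Theta show the derived state 'yes' for dermal ossicles, supporting them as a clade.
All ingroup taxa share the derived state 'no' for fused pelvic girdle; it defines the ingroup but does not resolve relationships within it.
tarsal claw bifid: derived state 'no' in Zeta only — an autapomorphy, so it tells us nothing about relationships among taxa.
Most parsimonious ingroup topology: ((((Delta,Gamma),Theta),Eta),Zeta).
Gamma and Delta form a cherry on this tree, so they are sister taxa.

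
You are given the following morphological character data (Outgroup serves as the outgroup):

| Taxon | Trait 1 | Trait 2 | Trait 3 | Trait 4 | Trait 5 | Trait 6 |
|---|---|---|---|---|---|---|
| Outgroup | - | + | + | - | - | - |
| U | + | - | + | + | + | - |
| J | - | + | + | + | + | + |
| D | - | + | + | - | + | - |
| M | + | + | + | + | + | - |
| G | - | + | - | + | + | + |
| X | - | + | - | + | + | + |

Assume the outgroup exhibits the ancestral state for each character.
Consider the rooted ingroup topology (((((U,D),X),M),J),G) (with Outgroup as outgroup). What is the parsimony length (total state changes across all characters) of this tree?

Map each character onto (((((U,D),X),M),J),G) (rooted by Outgroup) and count the minimum state changes it requires (Fitch parsimony):
Trait 1: 2; Trait 2: 1; Trait 3: 2; Trait 4: 2; Trait 5: 1; Trait 6: 3.
Total tree length = 11.

11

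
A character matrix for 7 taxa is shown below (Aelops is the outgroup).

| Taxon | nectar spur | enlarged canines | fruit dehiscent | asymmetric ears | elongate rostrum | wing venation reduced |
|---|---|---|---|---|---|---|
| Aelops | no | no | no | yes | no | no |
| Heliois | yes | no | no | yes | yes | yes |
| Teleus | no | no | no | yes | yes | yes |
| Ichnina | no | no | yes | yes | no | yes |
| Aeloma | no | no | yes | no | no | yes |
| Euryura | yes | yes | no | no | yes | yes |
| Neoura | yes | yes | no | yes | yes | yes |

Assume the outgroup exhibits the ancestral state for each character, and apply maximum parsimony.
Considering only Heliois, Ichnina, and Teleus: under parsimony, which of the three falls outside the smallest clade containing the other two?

Character polarity is set by the outgroup: the derived state is whichever differs from the outgroup's state, so for asymmetric ears the derived state is 'no', and for the remaining characters it is 'yes'.
Only Euryura, Heliois, and Neoura show the derived state 'yes' for nectar spur, supporting them as a clade.
enlarged canines (derived state 'yes') is shared by Euryura and Neoura — a synapomorphy uniting that clade.
fruit dehiscent (derived state 'yes') is shared by Aeloma and Ichnina — a synapomorphy uniting that clade.
asymmetric ears (state 'no') occurs in Aeloma and Euryura but conflicts with the nesting implied by the other characters — most parsimoniously interpreted as homoplasy.
elongate rostrum: derived state 'yes' in Euryura, Heliois, Neoura, and Teleus only — synapomorphy for {Euryura, Heliois, Neoura, Teleus}.
wing venation reduced (derived state 'yes') is shared by all ingroup taxa — unites the whole ingroup.
Most parsimonious ingroup topology: (((Heliois,(Euryura,Neoura)),Teleus),(Ichnina,Aeloma)).
Teleus and Heliois share a more recent common ancestor with each other than either does with Ichnina, so Ichnina is the least closely related of the three.

Ichnina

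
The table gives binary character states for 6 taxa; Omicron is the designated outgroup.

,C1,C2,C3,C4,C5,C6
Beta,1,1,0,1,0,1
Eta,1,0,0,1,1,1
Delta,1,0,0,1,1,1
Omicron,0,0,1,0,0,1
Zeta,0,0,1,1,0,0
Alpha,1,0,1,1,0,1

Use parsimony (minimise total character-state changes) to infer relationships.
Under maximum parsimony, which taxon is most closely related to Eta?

Delta

Character polarity is set by the outgroup: the derived state is whichever differs from the outgroup's state, so for C3, C6 the derived state is '0', and for the remaining characters it is '1'.
Only Alpha, Beta, Delta, and Eta show the derived state '1' for C1, supporting them as a clade.
C2: derived state '1' in Beta only — an autapomorphy, so it tells us nothing about relationships among taxa.
Only Beta, Delta, and Eta show the derived state '0' for C3, supporting them as a clade.
All ingroup taxa share the derived state '1' for C4; it defines the ingroup but does not resolve relationships within it.
C5: derived state '1' in Delta and Eta only — synapomorphy for {Delta, Eta}.
C6: derived state '0' in Zeta only — an autapomorphy, so it tells us nothing about relationships among taxa.
Most parsimonious ingroup topology: (Zeta,(((Eta,Delta),Beta),Alpha)).
Eta and Delta form a cherry on this tree, so they are sister taxa.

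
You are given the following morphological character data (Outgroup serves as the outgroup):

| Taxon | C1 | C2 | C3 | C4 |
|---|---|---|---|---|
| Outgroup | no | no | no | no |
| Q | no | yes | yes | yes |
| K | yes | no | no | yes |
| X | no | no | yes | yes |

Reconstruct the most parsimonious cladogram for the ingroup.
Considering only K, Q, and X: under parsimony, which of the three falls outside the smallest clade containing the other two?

The outgroup has state 'no' for every character, so 'yes' is the derived state throughout.
C1 (derived state 'yes') is unique to K (autapomorphy; uninformative for grouping).
C2 (derived state 'yes') is unique to Q (autapomorphy; uninformative for grouping).
C3: derived state 'yes' in Q and X only — synapomorphy for {Q, X}.
All ingroup taxa share the derived state 'yes' for C4; it defines the ingroup but does not resolve relationships within it.
Most parsimonious ingroup topology: ((Q,X),K).
Q and X share a more recent common ancestor with each other than either does with K, so K is the least closely related of the three.

K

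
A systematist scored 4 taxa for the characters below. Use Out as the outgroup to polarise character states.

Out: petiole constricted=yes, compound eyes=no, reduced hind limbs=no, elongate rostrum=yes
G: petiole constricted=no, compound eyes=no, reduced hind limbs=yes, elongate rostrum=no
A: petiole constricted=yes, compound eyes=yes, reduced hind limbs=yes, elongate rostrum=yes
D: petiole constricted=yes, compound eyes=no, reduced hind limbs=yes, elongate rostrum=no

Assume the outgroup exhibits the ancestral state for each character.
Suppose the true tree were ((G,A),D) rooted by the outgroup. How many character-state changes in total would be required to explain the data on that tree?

5

Map each character onto ((G,A),D) (rooted by Out) and count the minimum state changes it requires (Fitch parsimony):
petiole constricted: 1; compound eyes: 1; reduced hind limbs: 1; elongate rostrum: 2.
Total tree length = 5.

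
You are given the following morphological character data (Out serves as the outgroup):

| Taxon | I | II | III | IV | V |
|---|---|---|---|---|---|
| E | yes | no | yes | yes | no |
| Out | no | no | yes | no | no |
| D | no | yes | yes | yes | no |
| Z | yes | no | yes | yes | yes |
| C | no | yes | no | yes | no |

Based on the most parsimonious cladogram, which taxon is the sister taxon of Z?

Character polarity is set by the outgroup: the derived state is whichever differs from the outgroup's state, so for III the derived state is 'no', and for the remaining characters it is 'yes'.
Only E and Z show the derived state 'yes' for I, supporting them as a clade.
II (derived state 'yes') is shared by C and D — a synapomorphy uniting that clade.
III (derived state 'no') is unique to C (autapomorphy; uninformative for grouping).
All ingroup taxa share the derived state 'yes' for IV; it defines the ingroup but does not resolve relationships within it.
V (derived state 'yes') is unique to Z (autapomorphy; uninformative for grouping).
Most parsimonious ingroup topology: ((C,D),(Z,E)).
Z and E form a cherry on this tree, so they are sister taxa.

E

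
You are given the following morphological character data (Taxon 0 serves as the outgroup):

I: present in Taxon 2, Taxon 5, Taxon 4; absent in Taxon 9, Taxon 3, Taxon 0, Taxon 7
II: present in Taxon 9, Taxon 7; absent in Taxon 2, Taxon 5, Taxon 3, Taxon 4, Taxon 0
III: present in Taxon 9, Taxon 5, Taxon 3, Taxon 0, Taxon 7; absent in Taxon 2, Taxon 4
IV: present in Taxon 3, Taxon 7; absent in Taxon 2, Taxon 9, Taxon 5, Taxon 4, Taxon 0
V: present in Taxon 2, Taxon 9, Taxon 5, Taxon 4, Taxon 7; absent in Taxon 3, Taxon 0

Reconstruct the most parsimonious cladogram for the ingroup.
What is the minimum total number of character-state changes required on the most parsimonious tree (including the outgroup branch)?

6

Character polarity is set by the outgroup: the derived state is whichever differs from the outgroup's state, so for III the derived state is 'absent', and for the remaining characters it is 'present'.
I (derived state 'present') is shared by Taxon 2, Taxon 4, and Taxon 5 — a synapomorphy uniting that clade.
Only Taxon 7 and Taxon 9 show the derived state 'present' for II, supporting them as a clade.
Only Taxon 2 and Taxon 4 show the derived state 'absent' for III, supporting them as a clade.
IV (state 'present') occurs in Taxon 3 and Taxon 7 but conflicts with the nesting implied by the other characters — most parsimoniously interpreted as homoplasy.
Only Taxon 2, Taxon 4, Taxon 5, Taxon 7, and Taxon 9 show the derived state 'present' for V, supporting them as a clade.
Most parsimonious ingroup topology: (((Taxon 7,Taxon 9),((Taxon 2,Taxon 4),Taxon 5)),Taxon 3).
Changes per character on this tree: I: 1; II: 1; III: 1; IV: 2; V: 1.
Total = 6.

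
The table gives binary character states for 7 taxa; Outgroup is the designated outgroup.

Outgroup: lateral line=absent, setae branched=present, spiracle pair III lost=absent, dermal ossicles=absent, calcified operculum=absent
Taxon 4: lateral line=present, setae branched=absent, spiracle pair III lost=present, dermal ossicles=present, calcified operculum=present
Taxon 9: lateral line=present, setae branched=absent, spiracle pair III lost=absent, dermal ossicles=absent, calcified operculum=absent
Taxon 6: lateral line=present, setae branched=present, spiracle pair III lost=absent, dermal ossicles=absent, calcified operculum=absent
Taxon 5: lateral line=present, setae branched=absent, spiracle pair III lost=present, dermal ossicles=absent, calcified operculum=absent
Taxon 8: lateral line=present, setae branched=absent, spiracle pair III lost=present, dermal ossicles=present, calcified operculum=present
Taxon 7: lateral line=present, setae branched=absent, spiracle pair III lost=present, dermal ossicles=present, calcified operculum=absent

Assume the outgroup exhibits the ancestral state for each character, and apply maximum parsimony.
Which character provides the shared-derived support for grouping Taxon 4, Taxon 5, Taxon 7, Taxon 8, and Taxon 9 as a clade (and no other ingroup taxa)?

Character polarity is set by the outgroup: the derived state is whichever differs from the outgroup's state, so for setae branched the derived state is 'absent', and for the remaining characters it is 'present'.
All ingroup taxa share the derived state 'present' for lateral line; it defines the ingroup but does not resolve relationships within it.
setae branched: derived state 'absent' in Taxon 4, Taxon 5, Taxon 7, Taxon 8, and Taxon 9 only — synapomorphy for {Taxon 4, Taxon 5, Taxon 7, Taxon 8, Taxon 9}.
spiracle pair III lost: derived state 'present' in Taxon 4, Taxon 5, Taxon 7, and Taxon 8 only — synapomorphy for {Taxon 4, Taxon 5, Taxon 7, Taxon 8}.
Only Taxon 4, Taxon 7, and Taxon 8 show the derived state 'present' for dermal ossicles, supporting them as a clade.
Only Taxon 4 and Taxon 8 show the derived state 'present' for calcified operculum, supporting them as a clade.
Most parsimonious ingroup topology: (((((Taxon 4,Taxon 8),Taxon 7),Taxon 5),Taxon 9),Taxon 6).
The clade {Taxon 4, Taxon 5, Taxon 7, Taxon 8, Taxon 9} is supported by setae branched: its derived state 'absent' occurs in exactly those taxa and in no other taxon (including the outgroup).

setae branched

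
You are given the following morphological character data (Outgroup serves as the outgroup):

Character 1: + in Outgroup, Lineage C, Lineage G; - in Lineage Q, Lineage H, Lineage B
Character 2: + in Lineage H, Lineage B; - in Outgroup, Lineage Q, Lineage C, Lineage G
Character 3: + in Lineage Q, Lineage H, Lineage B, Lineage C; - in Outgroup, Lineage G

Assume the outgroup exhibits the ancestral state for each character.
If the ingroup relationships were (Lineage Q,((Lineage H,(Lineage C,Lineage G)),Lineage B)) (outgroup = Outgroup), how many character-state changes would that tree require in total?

Map each character onto (Lineage Q,((Lineage H,(Lineage C,Lineage G)),Lineage B)) (rooted by Outgroup) and count the minimum state changes it requires (Fitch parsimony):
Character 1: 2; Character 2: 2; Character 3: 2.
Total tree length = 6.

6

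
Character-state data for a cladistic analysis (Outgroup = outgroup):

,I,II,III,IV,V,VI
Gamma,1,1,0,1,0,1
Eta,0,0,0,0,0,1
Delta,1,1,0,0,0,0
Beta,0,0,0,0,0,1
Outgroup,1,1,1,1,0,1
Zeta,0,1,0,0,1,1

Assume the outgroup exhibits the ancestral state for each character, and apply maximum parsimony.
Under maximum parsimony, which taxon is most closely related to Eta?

Beta

Character polarity is set by the outgroup: the derived state is whichever differs from the outgroup's state, so for I, II, III, IV, VI the derived state is '0', and for the remaining characters it is '1'.
I (derived state '0') is shared by Beta, Eta, and Zeta — a synapomorphy uniting that clade.
Only Beta and Eta show the derived state '0' for II, supporting them as a clade.
All ingroup taxa share the derived state '0' for III; it defines the ingroup but does not resolve relationships within it.
Only Beta, Delta, Eta, and Zeta show the derived state '0' for IV, supporting them as a clade.
V: derived state '1' in Zeta only — an autapomorphy, so it tells us nothing about relationships among taxa.
VI (derived state '0') is unique to Delta (autapomorphy; uninformative for grouping).
Most parsimonious ingroup topology: ((((Beta,Eta),Zeta),Delta),Gamma).
Eta and Beta form a cherry on this tree, so they are sister taxa.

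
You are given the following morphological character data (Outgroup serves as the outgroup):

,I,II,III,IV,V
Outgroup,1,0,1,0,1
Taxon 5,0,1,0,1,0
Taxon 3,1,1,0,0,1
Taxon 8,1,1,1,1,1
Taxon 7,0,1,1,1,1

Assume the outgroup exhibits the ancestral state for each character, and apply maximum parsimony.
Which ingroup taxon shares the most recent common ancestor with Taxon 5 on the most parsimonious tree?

Taxon 7

Character polarity is set by the outgroup: the derived state is whichever differs from the outgroup's state, so for I, III, V the derived state is '0', and for the remaining characters it is '1'.
I: derived state '0' in Taxon 5 and Taxon 7 only — synapomorphy for {Taxon 5, Taxon 7}.
II (derived state '1') is shared by all ingroup taxa — unites the whole ingroup.
III (state '0') occurs in Taxon 3 and Taxon 5 but conflicts with the nesting implied by the other characters — most parsimoniously interpreted as homoplasy.
Only Taxon 5, Taxon 7, and Taxon 8 show the derived state '1' for IV, supporting them as a clade.
V: derived state '0' in Taxon 5 only — an autapomorphy, so it tells us nothing about relationships among taxa.
Most parsimonious ingroup topology: (((Taxon 5,Taxon 7),Taxon 8),Taxon 3).
Taxon 5 and Taxon 7 form a cherry on this tree, so they are sister taxa.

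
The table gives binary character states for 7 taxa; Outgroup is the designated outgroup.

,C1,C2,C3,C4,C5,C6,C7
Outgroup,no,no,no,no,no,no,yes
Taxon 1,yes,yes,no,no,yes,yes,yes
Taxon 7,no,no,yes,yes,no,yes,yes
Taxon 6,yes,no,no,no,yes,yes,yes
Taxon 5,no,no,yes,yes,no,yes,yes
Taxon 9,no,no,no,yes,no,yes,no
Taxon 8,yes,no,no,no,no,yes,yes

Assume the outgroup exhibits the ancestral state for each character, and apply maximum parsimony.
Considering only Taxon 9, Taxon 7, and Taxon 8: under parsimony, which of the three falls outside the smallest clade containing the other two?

Character polarity is set by the outgroup: the derived state is whichever differs from the outgroup's state, so for C7 the derived state is 'no', and for the remaining characters it is 'yes'.
C1 (derived state 'yes') is shared by Taxon 1, Taxon 6, and Taxon 8 — a synapomorphy uniting that clade.
C2 (derived state 'yes') is unique to Taxon 1 (autapomorphy; uninformative for grouping).
C3 (derived state 'yes') is shared by Taxon 5 and Taxon 7 — a synapomorphy uniting that clade.
C4: derived state 'yes' in Taxon 5, Taxon 7, and Taxon 9 only — synapomorphy for {Taxon 5, Taxon 7, Taxon 9}.
C5 (derived state 'yes') is shared by Taxon 1 and Taxon 6 — a synapomorphy uniting that clade.
C6 (derived state 'yes') is shared by all ingroup taxa — unites the whole ingroup.
C7 (derived state 'no') is unique to Taxon 9 (autapomorphy; uninformative for grouping).
Most parsimonious ingroup topology: (((Taxon 1,Taxon 6),Taxon 8),((Taxon 7,Taxon 5),Taxon 9)).
Taxon 7 and Taxon 9 share a more recent common ancestor with each other than either does with Taxon 8, so Taxon 8 is the least closely related of the three.

Taxon 8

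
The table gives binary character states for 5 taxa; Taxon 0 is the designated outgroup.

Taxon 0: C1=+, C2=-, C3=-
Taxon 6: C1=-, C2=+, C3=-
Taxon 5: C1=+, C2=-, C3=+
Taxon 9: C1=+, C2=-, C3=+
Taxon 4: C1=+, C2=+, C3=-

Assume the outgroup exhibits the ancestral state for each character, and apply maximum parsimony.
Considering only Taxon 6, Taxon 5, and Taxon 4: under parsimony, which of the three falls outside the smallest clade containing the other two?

Taxon 5

Character polarity is set by the outgroup: the derived state is whichever differs from the outgroup's state, so for C1 the derived state is '-', and for the remaining characters it is '+'.
C1: derived state '-' in Taxon 6 only — an autapomorphy, so it tells us nothing about relationships among taxa.
Only Taxon 4 and Taxon 6 show the derived state '+' for C2, supporting them as a clade.
Only Taxon 5 and Taxon 9 show the derived state '+' for C3, supporting them as a clade.
Most parsimonious ingroup topology: ((Taxon 4,Taxon 6),(Taxon 5,Taxon 9)).
Taxon 4 and Taxon 6 share a more recent common ancestor with each other than either does with Taxon 5, so Taxon 5 is the least closely related of the three.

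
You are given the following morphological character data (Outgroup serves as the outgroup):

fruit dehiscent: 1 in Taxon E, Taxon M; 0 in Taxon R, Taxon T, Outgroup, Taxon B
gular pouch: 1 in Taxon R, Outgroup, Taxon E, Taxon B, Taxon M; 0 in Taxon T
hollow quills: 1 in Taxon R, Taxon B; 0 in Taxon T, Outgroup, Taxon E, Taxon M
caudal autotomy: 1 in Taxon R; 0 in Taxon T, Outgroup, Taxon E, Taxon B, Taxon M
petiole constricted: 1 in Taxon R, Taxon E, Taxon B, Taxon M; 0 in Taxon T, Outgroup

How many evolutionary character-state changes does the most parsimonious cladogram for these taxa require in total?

5

Character polarity is set by the outgroup: the derived state is whichever differs from the outgroup's state, so for gular pouch the derived state is '0', and for the remaining characters it is '1'.
fruit dehiscent (derived state '1') is shared by Taxon E and Taxon M — a synapomorphy uniting that clade.
gular pouch (derived state '0') is unique to Taxon T (autapomorphy; uninformative for grouping).
hollow quills: derived state '1' in Taxon B and Taxon R only — synapomorphy for {Taxon B, Taxon R}.
caudal autotomy (derived state '1') is unique to Taxon R (autapomorphy; uninformative for grouping).
petiole constricted (derived state '1') is shared by Taxon B, Taxon E, Taxon M, and Taxon R — a synapomorphy uniting that clade.
Most parsimonious ingroup topology: (((Taxon M,Taxon E),(Taxon B,Taxon R)),Taxon T).
Changes per character on this tree: fruit dehiscent: 1; gular pouch: 1; hollow quills: 1; caudal autotomy: 1; petiole constricted: 1.
Total = 5.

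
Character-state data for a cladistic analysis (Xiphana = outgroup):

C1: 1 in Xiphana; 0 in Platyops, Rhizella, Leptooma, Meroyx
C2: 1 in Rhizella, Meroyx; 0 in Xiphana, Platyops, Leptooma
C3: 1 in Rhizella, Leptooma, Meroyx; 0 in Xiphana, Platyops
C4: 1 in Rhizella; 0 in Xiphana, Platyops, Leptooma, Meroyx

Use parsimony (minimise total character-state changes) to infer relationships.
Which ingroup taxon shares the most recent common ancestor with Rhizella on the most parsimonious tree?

Meroyx

Character polarity is set by the outgroup: the derived state is whichever differs from the outgroup's state, so for C1 the derived state is '0', and for the remaining characters it is '1'.
C1 (derived state '0') is shared by all ingroup taxa — unites the whole ingroup.
C2: derived state '1' in Meroyx and Rhizella only — synapomorphy for {Meroyx, Rhizella}.
C3: derived state '1' in Leptooma, Meroyx, and Rhizella only — synapomorphy for {Leptooma, Meroyx, Rhizella}.
C4 (derived state '1') is unique to Rhizella (autapomorphy; uninformative for grouping).
Most parsimonious ingroup topology: (Platyops,((Rhizella,Meroyx),Leptooma)).
Rhizella and Meroyx form a cherry on this tree, so they are sister taxa.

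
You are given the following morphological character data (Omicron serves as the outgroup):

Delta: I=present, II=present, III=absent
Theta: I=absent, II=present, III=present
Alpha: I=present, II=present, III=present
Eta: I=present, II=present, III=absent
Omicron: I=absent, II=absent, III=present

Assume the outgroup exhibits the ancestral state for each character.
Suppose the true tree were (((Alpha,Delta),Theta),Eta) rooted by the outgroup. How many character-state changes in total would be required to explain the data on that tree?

5

Map each character onto (((Alpha,Delta),Theta),Eta) (rooted by Omicron) and count the minimum state changes it requires (Fitch parsimony):
I: 2; II: 1; III: 2.
Total tree length = 5.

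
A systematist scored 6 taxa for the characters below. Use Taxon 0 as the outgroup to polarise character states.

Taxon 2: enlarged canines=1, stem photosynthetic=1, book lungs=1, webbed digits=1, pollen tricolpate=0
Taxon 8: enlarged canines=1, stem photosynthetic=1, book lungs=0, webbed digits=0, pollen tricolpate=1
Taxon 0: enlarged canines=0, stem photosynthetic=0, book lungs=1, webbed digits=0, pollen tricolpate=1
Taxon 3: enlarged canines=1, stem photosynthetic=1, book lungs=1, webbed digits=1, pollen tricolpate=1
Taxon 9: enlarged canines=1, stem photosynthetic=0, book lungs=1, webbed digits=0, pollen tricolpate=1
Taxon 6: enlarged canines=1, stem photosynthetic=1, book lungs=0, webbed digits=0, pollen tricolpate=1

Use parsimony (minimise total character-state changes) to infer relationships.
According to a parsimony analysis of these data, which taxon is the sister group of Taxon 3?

Taxon 2

Character polarity is set by the outgroup: the derived state is whichever differs from the outgroup's state, so for book lungs, pollen tricolpate the derived state is '0', and for the remaining characters it is '1'.
All ingroup taxa share the derived state '1' for enlarged canines; it defines the ingroup but does not resolve relationships within it.
Only Taxon 2, Taxon 3, Taxon 6, and Taxon 8 show the derived state '1' for stem photosynthetic, supporting them as a clade.
book lungs: derived state '0' in Taxon 6 and Taxon 8 only — synapomorphy for {Taxon 6, Taxon 8}.
webbed digits: derived state '1' in Taxon 2 and Taxon 3 only — synapomorphy for {Taxon 2, Taxon 3}.
pollen tricolpate: derived state '0' in Taxon 2 only — an autapomorphy, so it tells us nothing about relationships among taxa.
Most parsimonious ingroup topology: (((Taxon 2,Taxon 3),(Taxon 8,Taxon 6)),Taxon 9).
Taxon 3 and Taxon 2 form a cherry on this tree, so they are sister taxa.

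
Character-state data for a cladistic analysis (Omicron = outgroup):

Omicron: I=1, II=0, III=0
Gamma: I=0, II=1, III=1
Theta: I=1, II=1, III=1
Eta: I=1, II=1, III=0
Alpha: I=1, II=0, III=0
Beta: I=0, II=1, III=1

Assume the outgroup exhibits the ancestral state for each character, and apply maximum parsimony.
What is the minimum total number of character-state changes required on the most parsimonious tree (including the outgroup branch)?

3

Character polarity is set by the outgroup: the derived state is whichever differs from the outgroup's state, so for I the derived state is '0', and for the remaining characters it is '1'.
I (derived state '0') is shared by Beta and Gamma — a synapomorphy uniting that clade.
Only Beta, Eta, Gamma, and Theta show the derived state '1' for II, supporting them as a clade.
III (derived state '1') is shared by Beta, Gamma, and Theta — a synapomorphy uniting that clade.
Most parsimonious ingroup topology: ((((Gamma,Beta),Theta),Eta),Alpha).
Changes per character on this tree: I: 1; II: 1; III: 1.
Total = 3.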